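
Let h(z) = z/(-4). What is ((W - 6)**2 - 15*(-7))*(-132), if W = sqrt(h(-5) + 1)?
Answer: -16533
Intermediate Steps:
h(z) = -z/4 (h(z) = z*(-1/4) = -z/4)
W = 3/2 (W = sqrt(-1/4*(-5) + 1) = sqrt(5/4 + 1) = sqrt(9/4) = 3/2 ≈ 1.5000)
((W - 6)**2 - 15*(-7))*(-132) = ((3/2 - 6)**2 - 15*(-7))*(-132) = ((-9/2)**2 + 105)*(-132) = (81/4 + 105)*(-132) = (501/4)*(-132) = -16533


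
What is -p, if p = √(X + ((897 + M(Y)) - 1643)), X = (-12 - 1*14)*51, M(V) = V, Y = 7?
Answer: -I*√2065 ≈ -45.442*I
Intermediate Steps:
X = -1326 (X = (-12 - 14)*51 = -26*51 = -1326)
p = I*√2065 (p = √(-1326 + ((897 + 7) - 1643)) = √(-1326 + (904 - 1643)) = √(-1326 - 739) = √(-2065) = I*√2065 ≈ 45.442*I)
-p = -I*√2065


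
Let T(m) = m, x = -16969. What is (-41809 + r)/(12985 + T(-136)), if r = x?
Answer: -58778/12849 ≈ -4.5745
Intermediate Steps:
r = -16969
(-41809 + r)/(12985 + T(-136)) = (-41809 - 16969)/(12985 - 136) = -58778/12849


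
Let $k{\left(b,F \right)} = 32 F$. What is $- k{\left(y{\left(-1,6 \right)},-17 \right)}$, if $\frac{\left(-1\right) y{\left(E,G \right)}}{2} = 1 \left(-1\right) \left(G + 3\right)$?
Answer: $544$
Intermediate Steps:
$y{\left(E,G \right)} = 6 + 2 G$ ($y{\left(E,G \right)} = - 2 \cdot 1 \left(-1\right) \left(G + 3\right) = - 2 \left(- (3 + G)\right) = - 2 \left(-3 - G\right) = 6 + 2 G$)
$- k{\left(y{\left(-1,6 \right)},-17 \right)} = - 32 \left(-17\right) = \left(-1\right) \left(-544\right) = 544$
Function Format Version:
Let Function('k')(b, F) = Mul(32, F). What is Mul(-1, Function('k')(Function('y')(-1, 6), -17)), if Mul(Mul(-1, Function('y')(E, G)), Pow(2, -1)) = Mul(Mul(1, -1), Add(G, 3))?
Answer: 544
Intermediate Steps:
Function('y')(E, G) = Add(6, Mul(2, G)) (Function('y')(E, G) = Mul(-2, Mul(Mul(1, -1), Add(G, 3))) = Mul(-2, Mul(-1, Add(3, G))) = Mul(-2, Add(-3, Mul(-1, G))) = Add(6, Mul(2, G)))
Mul(-1, Function('k')(Function('y')(-1, 6), -17)) = Mul(-1, Mul(32, -17)) = Mul(-1, -544) = 544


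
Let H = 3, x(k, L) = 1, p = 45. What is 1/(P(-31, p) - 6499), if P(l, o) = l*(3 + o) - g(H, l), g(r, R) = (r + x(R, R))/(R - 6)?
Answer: -37/295515 ≈ -0.00012521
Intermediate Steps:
g(r, R) = (1 + r)/(-6 + R) (g(r, R) = (r + 1)/(R - 6) = (1 + r)/(-6 + R))
P(l, o) = -4/(-6 + l) + l*(3 + o) (P(l, o) = l*(3 + o) - (1 + 3)/(-6 + l) = l*(3 + o) - 4/(-6 + l) = -4/(-6 + l) + l*(3 + o))
1/(P(-31, p) - 6499) = 1/((-4 - 31*(-6 - 31)*(3 + 45))/(-6 - 31) - 6499) = 1/((-4 - 31*(-37)*48)/(-37) - 6499) = 1/(-(-4 + 55056)/37 - 6499) = 1/(-1/37*55052 - 6499) = 1/(-55052/37 - 6499) = 1/(-295515/37) = -37/295515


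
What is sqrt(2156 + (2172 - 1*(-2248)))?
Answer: 4*sqrt(411) ≈ 81.093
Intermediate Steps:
sqrt(2156 + (2172 - 1*(-2248))) = sqrt(2156 + (2172 + 2248)) = sqrt(2156 + 4420) = sqrt(6576) = 4*sqrt(411)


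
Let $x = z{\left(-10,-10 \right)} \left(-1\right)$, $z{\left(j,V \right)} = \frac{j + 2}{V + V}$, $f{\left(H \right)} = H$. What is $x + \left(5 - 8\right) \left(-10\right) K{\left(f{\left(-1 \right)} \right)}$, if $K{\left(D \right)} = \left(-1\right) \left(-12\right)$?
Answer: $\frac{1798}{5} \approx 359.6$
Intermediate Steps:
$z{\left(j,V \right)} = \frac{2 + j}{2 V}$
$K{\left(D \right)} = 12$
$x = - \frac{2}{5}$ ($x = \frac{2 - 10}{2 \left(-10\right)} \left(-1\right) = \frac{1}{2} \left(- \frac{1}{10}\right) \left(-8\right) \left(-1\right) = \frac{2}{5} \left(-1\right) = - \frac{2}{5} \approx -0.4$)
$x + \left(5 - 8\right) \left(-10\right) K{\left(f{\left(-1 \right)} \right)} = - \frac{2}{5} + \left(5 - 8\right) \left(-10\right) 12 = - \frac{2}{5} + \left(-3\right) \left(-10\right) 12 = - \frac{2}{5} + 30 \cdot 12 = - \frac{2}{5} + 360 = \frac{1798}{5}$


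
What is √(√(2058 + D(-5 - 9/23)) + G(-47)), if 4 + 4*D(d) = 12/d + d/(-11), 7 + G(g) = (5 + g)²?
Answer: √(432310897172 + 15686*√506019309213)/15686 ≈ 42.454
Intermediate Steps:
G(g) = -7 + (5 + g)²
D(d) = -1 + 3/d - d/44 (D(d) = -1 + (12/d + d/(-11))/4 = -1 + (12/d + d*(-1/11))/4 = -1 + (12/d - d/11)/4 = -1 + (3/d - d/44) = -1 + 3/d - d/44)
√(√(2058 + D(-5 - 9/23)) + G(-47)) = √(√(2058 + (-1 + 3/(-5 - 9/23) - (-5 - 9/23)/44)) + (-7 + (5 - 47)²)) = √(√(2058 + (-1 + 3/(-5 - 9*1/23) - (-5 - 9*1/23)/44)) + (-7 + (-42)²)) = √(√(2058 + (-1 + 3/(-5 - 9/23) - (-5 - 9/23)/44)) + (-7 + 1764)) = √(√(2058 + (-1 + 3/(-124/23) - 1/44*(-124/23))) + 1757) = √(√(2058 + (-1 + 3*(-23/124) + 31/253)) + 1757) = √(√(2058 + (-1 - 69/124 + 31/253)) + 1757) = √(√(2058 - 44985/31372) + 1757) = √(√(64518591/31372) + 1757) = √(√506019309213/15686 + 1757) = √(1757 + √506019309213/15686)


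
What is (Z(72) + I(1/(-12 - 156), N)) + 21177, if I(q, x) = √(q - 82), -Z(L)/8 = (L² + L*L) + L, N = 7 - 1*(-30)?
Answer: -62343 + I*√578634/84 ≈ -62343.0 + 9.0557*I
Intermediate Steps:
N = 37 (N = 7 + 30 = 37)
Z(L) = -16*L² - 8*L (Z(L) = -8*((L² + L*L) + L) = -8*((L² + L²) + L) = -8*(2*L² + L) = -8*(L + 2*L²) = -16*L² - 8*L)
I(q, x) = √(-82 + q)
(Z(72) + I(1/(-12 - 156), N)) + 21177 = (-8*72*(1 + 2*72) + √(-82 + 1/(-12 - 156))) + 21177 = (-8*72*(1 + 144) + √(-82 + 1/(-168))) + 21177 = (-8*72*145 + √(-82 - 1/168)) + 21177 = (-83520 + √(-13777/168)) + 21177 = (-83520 + I*√578634/84) + 21177 = -62343 + I*√578634/84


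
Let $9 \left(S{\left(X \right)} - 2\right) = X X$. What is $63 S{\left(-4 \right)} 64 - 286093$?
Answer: $-270861$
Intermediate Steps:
$S{\left(X \right)} = 2 + \frac{X^{2}}{9}$ ($S{\left(X \right)} = 2 + \frac{X X}{9} = 2 + \frac{X^{2}}{9}$)
$63 S{\left(-4 \right)} 64 - 286093 = 63 \left(2 + \frac{\left(-4\right)^{2}}{9}\right) 64 - 286093 = 63 \left(2 + \frac{1}{9} \cdot 16\right) 64 - 286093 = 63 \left(2 + \frac{16}{9}\right) 64 - 286093 = 63 \cdot \frac{34}{9} \cdot 64 - 286093 = 238 \cdot 64 - 286093 = 15232 - 286093 = -270861$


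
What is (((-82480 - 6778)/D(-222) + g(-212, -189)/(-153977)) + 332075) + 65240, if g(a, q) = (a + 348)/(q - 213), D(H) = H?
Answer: 455436526993162/1145126949 ≈ 3.9772e+5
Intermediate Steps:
g(a, q) = (348 + a)/(-213 + q)
(((-82480 - 6778)/D(-222) + g(-212, -189)/(-153977)) + 332075) + 65240 = (((-82480 - 6778)/(-222) + ((348 - 212)/(-213 - 189))/(-153977)) + 332075) + 65240 = ((-89258*(-1/222) + (136/(-402))*(-1/153977)) + 332075) + 65240 = ((44629/111 - 1/402*136*(-1/153977)) + 332075) + 65240 = ((44629/111 - 68/201*(-1/153977)) + 332075) + 65240 = ((44629/111 + 68/30949377) + 332075) + 65240 = (460413251227/1145126949 + 332075) + 65240 = 380728444840402/1145126949 + 65240 = 455436526993162/1145126949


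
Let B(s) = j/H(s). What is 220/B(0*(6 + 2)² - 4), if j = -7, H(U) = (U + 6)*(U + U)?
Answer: 3520/7 ≈ 502.86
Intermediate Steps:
H(U) = 2*U*(6 + U) (H(U) = (6 + U)*(2*U) = 2*U*(6 + U))
B(s) = -7/(2*s*(6 + s)) (B(s) = -7*1/(2*s*(6 + s)) = -7/(2*s*(6 + s)))
220/B(0*(6 + 2)² - 4) = 220/((-7/(2*(0*(6 + 2)² - 4)*(6 + (0*(6 + 2)² - 4))))) = 220/((-7/(2*(0*8² - 4)*(6 + (0*8² - 4))))) = 220/((-7/(2*(0*64 - 4)*(6 + (0*64 - 4))))) = 220/((-7/(2*(0 - 4)*(6 + (0 - 4))))) = 220/((-7/2/(-4*(6 - 4)))) = 220/((-7/2*(-¼)/2)) = 220/((-7/2*(-¼)*½)) = 220/(7/16) = 220*(16/7) = 3520/7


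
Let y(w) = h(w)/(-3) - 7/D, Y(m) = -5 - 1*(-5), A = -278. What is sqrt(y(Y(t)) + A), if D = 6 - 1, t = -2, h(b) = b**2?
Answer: I*sqrt(6985)/5 ≈ 16.715*I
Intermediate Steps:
Y(m) = 0 (Y(m) = -5 + 5 = 0)
D = 5
y(w) = -7/5 - w**2/3 (y(w) = w**2/(-3) - 7/5 = w**2*(-1/3) - 7*1/5 = -w**2/3 - 7/5 = -7/5 - w**2/3)
sqrt(y(Y(t)) + A) = sqrt((-7/5 - 1/3*0**2) - 278) = sqrt((-7/5 - 1/3*0) - 278) = sqrt((-7/5 + 0) - 278) = sqrt(-7/5 - 278) = sqrt(-1397/5) = I*sqrt(6985)/5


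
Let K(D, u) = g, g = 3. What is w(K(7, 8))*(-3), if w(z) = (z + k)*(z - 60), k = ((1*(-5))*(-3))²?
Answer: 38988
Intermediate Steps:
K(D, u) = 3
k = 225 (k = (-5*(-3))² = 15² = 225)
w(z) = (-60 + z)*(225 + z) (w(z) = (z + 225)*(z - 60) = (225 + z)*(-60 + z) = (-60 + z)*(225 + z))
w(K(7, 8))*(-3) = (-13500 + 3² + 165*3)*(-3) = (-13500 + 9 + 495)*(-3) = -12996*(-3) = 38988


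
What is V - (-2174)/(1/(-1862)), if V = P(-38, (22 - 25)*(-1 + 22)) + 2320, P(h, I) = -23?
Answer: -4045691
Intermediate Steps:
V = 2297 (V = -23 + 2320 = 2297)
V - (-2174)/(1/(-1862)) = 2297 - (-2174)/(1/(-1862)) = 2297 - (-2174)/(-1/1862) = 2297 - (-2174)*(-1862) = 2297 - 1*4047988 = 2297 - 4047988 = -4045691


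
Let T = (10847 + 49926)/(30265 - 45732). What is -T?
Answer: 60773/15467 ≈ 3.9292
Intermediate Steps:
T = -60773/15467 (T = 60773/(-15467) = 60773*(-1/15467) = -60773/15467 ≈ -3.9292)
-T = -1*(-60773/15467) = 60773/15467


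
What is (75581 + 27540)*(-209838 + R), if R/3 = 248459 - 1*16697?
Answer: 50059883208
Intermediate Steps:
R = 695286 (R = 3*(248459 - 1*16697) = 3*(248459 - 16697) = 3*231762 = 695286)
(75581 + 27540)*(-209838 + R) = (75581 + 27540)*(-209838 + 695286) = 103121*485448 = 50059883208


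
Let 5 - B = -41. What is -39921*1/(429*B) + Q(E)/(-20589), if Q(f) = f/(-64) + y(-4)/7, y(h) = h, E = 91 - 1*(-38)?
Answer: -61367220401/30337315008 ≈ -2.0228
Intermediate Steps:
B = 46 (B = 5 - 1*(-41) = 5 + 41 = 46)
E = 129 (E = 91 + 38 = 129)
Q(f) = -4/7 - f/64 (Q(f) = f/(-64) - 4/7 = f*(-1/64) - 4*⅐ = -f/64 - 4/7 = -4/7 - f/64)
-39921*1/(429*B) + Q(E)/(-20589) = -39921/(46*429) + (-4/7 - 1/64*129)/(-20589) = -39921/19734 + (-4/7 - 129/64)*(-1/20589) = -39921*1/19734 - 1159/448*(-1/20589) = -13307/6578 + 1159/9223872 = -61367220401/30337315008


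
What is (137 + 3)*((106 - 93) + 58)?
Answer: 9940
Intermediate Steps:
(137 + 3)*((106 - 93) + 58) = 140*(13 + 58) = 140*71 = 9940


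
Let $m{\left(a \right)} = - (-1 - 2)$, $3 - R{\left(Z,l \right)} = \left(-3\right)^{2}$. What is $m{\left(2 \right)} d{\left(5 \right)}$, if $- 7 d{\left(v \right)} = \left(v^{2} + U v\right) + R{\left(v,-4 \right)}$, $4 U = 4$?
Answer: $- \frac{72}{7} \approx -10.286$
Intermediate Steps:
$R{\left(Z,l \right)} = -6$ ($R{\left(Z,l \right)} = 3 - \left(-3\right)^{2} = 3 - 9 = -6$)
$U = 1$ ($U = \frac{1}{4} \cdot 4 = 1$)
$d{\left(v \right)} = \frac{6}{7} - \frac{v}{7} - \frac{v^{2}}{7}$ ($d{\left(v \right)} = - \frac{\left(v^{2} + 1 v\right) - 6}{7} = - \frac{\left(v^{2} + v\right) - 6}{7} = - \frac{\left(v + v^{2}\right) - 6}{7} = - \frac{-6 + v + v^{2}}{7} = \frac{6}{7} - \frac{v}{7} - \frac{v^{2}}{7}$)
$m{\left(a \right)} = 3$ ($m{\left(a \right)} = \left(-1\right) \left(-3\right) = 3$)
$m{\left(2 \right)} d{\left(5 \right)} = 3 \left(\frac{6}{7} - \frac{5}{7} - \frac{5^{2}}{7}\right) = 3 \left(\frac{6}{7} - \frac{5}{7} - \frac{25}{7}\right) = 3 \left(- \frac{24}{7}\right) = - \frac{72}{7}$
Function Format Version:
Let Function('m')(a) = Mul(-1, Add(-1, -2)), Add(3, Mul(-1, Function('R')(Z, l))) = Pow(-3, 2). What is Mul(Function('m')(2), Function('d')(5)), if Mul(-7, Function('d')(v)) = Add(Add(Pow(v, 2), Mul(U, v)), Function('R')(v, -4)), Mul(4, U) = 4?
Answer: Rational(-72, 7) ≈ -10.286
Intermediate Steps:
Function('R')(Z, l) = -6 (Function('R')(Z, l) = Add(3, Mul(-1, Pow(-3, 2))) = Add(3, Mul(-1, 9)) = Add(3, -9) = -6)
U = 1 (U = Mul(Rational(1, 4), 4) = 1)
Function('d')(v) = Add(Rational(6, 7), Mul(Rational(-1, 7), v), Mul(Rational(-1, 7), Pow(v, 2))) (Function('d')(v) = Mul(Rational(-1, 7), Add(Add(Pow(v, 2), Mul(1, v)), -6)) = Mul(Rational(-1, 7), Add(Add(Pow(v, 2), v), -6)) = Mul(Rational(-1, 7), Add(Add(v, Pow(v, 2)), -6)) = Mul(Rational(-1, 7), Add(-6, v, Pow(v, 2))) = Add(Rational(6, 7), Mul(Rational(-1, 7), v), Mul(Rational(-1, 7), Pow(v, 2))))
Function('m')(a) = 3 (Function('m')(a) = Mul(-1, -3) = 3)
Mul(Function('m')(2), Function('d')(5)) = Mul(3, Add(Rational(6, 7), Mul(Rational(-1, 7), 5), Mul(Rational(-1, 7), Pow(5, 2)))) = Mul(3, Add(Rational(6, 7), Rational(-5, 7), Mul(Rational(-1, 7), 25))) = Mul(3, Add(Rational(6, 7), Rational(-5, 7), Rational(-25, 7))) = Mul(3, Rational(-24, 7)) = Rational(-72, 7)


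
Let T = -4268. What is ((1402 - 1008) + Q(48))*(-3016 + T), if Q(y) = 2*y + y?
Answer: -3918792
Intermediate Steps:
Q(y) = 3*y
((1402 - 1008) + Q(48))*(-3016 + T) = ((1402 - 1008) + 3*48)*(-3016 - 4268) = (394 + 144)*(-7284) = 538*(-7284) = -3918792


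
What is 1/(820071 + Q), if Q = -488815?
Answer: 1/331256 ≈ 3.0188e-6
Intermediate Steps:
1/(820071 + Q) = 1/(820071 - 488815) = 1/331256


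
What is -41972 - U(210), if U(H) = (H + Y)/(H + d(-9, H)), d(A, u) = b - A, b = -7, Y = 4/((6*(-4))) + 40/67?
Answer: -3577106321/85224 ≈ -41973.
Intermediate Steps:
Y = 173/402 (Y = 4/(-24) + 40*(1/67) = 4*(-1/24) + 40/67 = -⅙ + 40/67 = 173/402 ≈ 0.43035)
d(A, u) = -7 - A
U(H) = (173/402 + H)/(2 + H) (U(H) = (H + 173/402)/(H + (-7 - 1*(-9))) = (173/402 + H)/(H + (-7 + 9)) = (173/402 + H)/(H + 2) = (173/402 + H)/(2 + H))
-41972 - U(210) = -41972 - (173/402 + 210)/(2 + 210) = -41972 - 84593/(212*402) = -41972 - 1*84593/85224 = -41972 - 84593/85224 = -3577106321/85224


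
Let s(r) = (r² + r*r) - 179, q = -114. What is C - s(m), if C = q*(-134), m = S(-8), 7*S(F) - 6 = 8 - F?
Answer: 756327/49 ≈ 15435.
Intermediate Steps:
S(F) = 2 - F/7 (S(F) = 6/7 + (8 - F)/7 = 6/7 + (8/7 - F/7) = 2 - F/7)
m = 22/7 (m = 2 - ⅐*(-8) = 2 + 8/7 = 22/7 ≈ 3.1429)
s(r) = -179 + 2*r² (s(r) = (r² + r²) - 179 = 2*r² - 179 = -179 + 2*r²)
C = 15276 (C = -114*(-134) = 15276)
C - s(m) = 15276 - (-179 + 2*(22/7)²) = 15276 - (-179 + 2*(484/49)) = 15276 - (-179 + 968/49) = 15276 - 1*(-7803/49) = 15276 + 7803/49 = 756327/49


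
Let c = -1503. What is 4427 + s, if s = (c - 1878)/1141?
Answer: 721118/163 ≈ 4424.0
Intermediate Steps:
s = -483/163 (s = (-1503 - 1878)/1141 = -3381*1/1141 = -483/163 ≈ -2.9632)
4427 + s = 4427 - 483/163 = 721118/163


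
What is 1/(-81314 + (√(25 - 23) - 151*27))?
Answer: -85391/7291622879 - √2/7291622879 ≈ -1.1711e-5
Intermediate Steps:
1/(-81314 + (√(25 - 23) - 151*27)) = 1/(-81314 + (√2 - 4077)) = 1/(-81314 + (-4077 + √2)) = 1/(-85391 + √2)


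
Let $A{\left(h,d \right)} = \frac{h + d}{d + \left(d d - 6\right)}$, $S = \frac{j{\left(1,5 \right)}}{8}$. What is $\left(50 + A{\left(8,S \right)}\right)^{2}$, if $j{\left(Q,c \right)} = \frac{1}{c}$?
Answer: $\frac{216327312100}{91374481} \approx 2367.5$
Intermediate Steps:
$S = \frac{1}{40}$ ($S = \frac{1}{5 \cdot 8} = \frac{1}{5} \cdot \frac{1}{8} = \frac{1}{40} \approx 0.025$)
$A{\left(h,d \right)} = \frac{d + h}{-6 + d + d^{2}}$ ($A{\left(h,d \right)} = \frac{d + h}{d + \left(d^{2} - 6\right)} = \frac{d + h}{d + \left(-6 + d^{2}\right)} = \frac{d + h}{-6 + d + d^{2}}$)
$\left(50 + A{\left(8,S \right)}\right)^{2} = \left(50 + \frac{\frac{1}{40} + 8}{-6 + \frac{1}{40} + \left(\frac{1}{40}\right)^{2}}\right)^{2} = \left(50 + \frac{1}{-6 + \frac{1}{40} + \frac{1}{1600}} \cdot \frac{321}{40}\right)^{2} = \left(50 + \frac{1}{- \frac{9559}{1600}} \cdot \frac{321}{40}\right)^{2} = \left(50 - \frac{12840}{9559}\right)^{2} = \left(\frac{465110}{9559}\right)^{2} = \frac{216327312100}{91374481}$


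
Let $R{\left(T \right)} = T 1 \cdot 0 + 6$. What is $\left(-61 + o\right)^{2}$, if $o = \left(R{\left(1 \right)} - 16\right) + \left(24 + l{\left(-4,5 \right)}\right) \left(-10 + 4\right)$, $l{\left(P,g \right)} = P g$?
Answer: $9025$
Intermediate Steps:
$R{\left(T \right)} = 6$ ($R{\left(T \right)} = T 0 + 6 = 0 + 6 = 6$)
$o = -34$ ($o = \left(6 - 16\right) + \left(24 - 20\right) \left(-10 + 4\right) = -10 + \left(24 - 20\right) \left(-6\right) = -10 + 4 \left(-6\right) = -10 - 24 = -34$)
$\left(-61 + o\right)^{2} = \left(-61 - 34\right)^{2} = \left(-95\right)^{2} = 9025$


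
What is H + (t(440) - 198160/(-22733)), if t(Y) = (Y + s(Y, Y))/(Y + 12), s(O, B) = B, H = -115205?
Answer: -295914551605/2568829 ≈ -1.1519e+5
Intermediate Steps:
t(Y) = 2*Y/(12 + Y) (t(Y) = (Y + Y)/(Y + 12) = (2*Y)/(12 + Y) = 2*Y/(12 + Y))
H + (t(440) - 198160/(-22733)) = -115205 + (2*440/(12 + 440) - 198160/(-22733)) = -115205 + (2*440/452 - 198160*(-1/22733)) = -115205 + (2*440*(1/452) + 198160/22733) = -115205 + (220/113 + 198160/22733) = -115205 + 27393340/2568829 = -295914551605/2568829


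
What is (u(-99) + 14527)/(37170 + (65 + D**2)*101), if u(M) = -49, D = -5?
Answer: 2413/7710 ≈ 0.31297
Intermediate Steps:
(u(-99) + 14527)/(37170 + (65 + D**2)*101) = (-49 + 14527)/(37170 + (65 + (-5)**2)*101) = 14478/(37170 + (65 + 25)*101) = 14478/(37170 + 90*101) = 14478/(37170 + 9090) = 14478/46260 = 14478*(1/46260) = 2413/7710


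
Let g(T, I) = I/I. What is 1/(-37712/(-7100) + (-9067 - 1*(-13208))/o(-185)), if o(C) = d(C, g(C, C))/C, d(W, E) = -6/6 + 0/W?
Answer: 1775/1359810303 ≈ 1.3053e-6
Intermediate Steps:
g(T, I) = 1
d(W, E) = -1 (d(W, E) = -6*1/6 + 0 = -1 + 0 = -1)
o(C) = -1/C
1/(-37712/(-7100) + (-9067 - 1*(-13208))/o(-185)) = 1/(-37712/(-7100) + (-9067 - 1*(-13208))/((-1/(-185)))) = 1/(-37712*(-1/7100) + (-9067 + 13208)/((-1*(-1/185)))) = 1/(9428/1775 + 4141/(1/185)) = 1/(9428/1775 + 4141*185) = 1/(9428/1775 + 766085) = 1/(1359810303/1775) = 1775/1359810303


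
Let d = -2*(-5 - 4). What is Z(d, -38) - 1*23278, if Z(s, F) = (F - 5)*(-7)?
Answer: -22977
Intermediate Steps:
d = 18 (d = -2*(-9) = 18)
Z(s, F) = 35 - 7*F (Z(s, F) = (-5 + F)*(-7) = 35 - 7*F)
Z(d, -38) - 1*23278 = (35 - 7*(-38)) - 1*23278 = (35 + 266) - 23278 = 301 - 23278 = -22977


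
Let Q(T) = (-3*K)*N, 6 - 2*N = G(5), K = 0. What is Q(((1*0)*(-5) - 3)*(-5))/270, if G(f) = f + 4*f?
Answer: 0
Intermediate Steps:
G(f) = 5*f
N = -19/2 (N = 3 - 5*5/2 = 3 - ½*25 = 3 - 25/2 = -19/2 ≈ -9.5000)
Q(T) = 0 (Q(T) = -3*0*(-19/2) = 0*(-19/2) = 0)
Q(((1*0)*(-5) - 3)*(-5))/270 = 0/270 = 0*(1/270) = 0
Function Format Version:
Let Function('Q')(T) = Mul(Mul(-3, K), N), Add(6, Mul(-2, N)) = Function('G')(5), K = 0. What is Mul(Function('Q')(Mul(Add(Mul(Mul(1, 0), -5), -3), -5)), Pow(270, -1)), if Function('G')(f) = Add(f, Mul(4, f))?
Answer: 0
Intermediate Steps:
Function('G')(f) = Mul(5, f)
N = Rational(-19, 2) (N = Add(3, Mul(Rational(-1, 2), Mul(5, 5))) = Add(3, Mul(Rational(-1, 2), 25)) = Add(3, Rational(-25, 2)) = Rational(-19, 2) ≈ -9.5000)
Function('Q')(T) = 0 (Function('Q')(T) = Mul(Mul(-3, 0), Rational(-19, 2)) = Mul(0, Rational(-19, 2)) = 0)
Mul(Function('Q')(Mul(Add(Mul(Mul(1, 0), -5), -3), -5)), Pow(270, -1)) = Mul(0, Pow(270, -1)) = Mul(0, Rational(1, 270)) = 0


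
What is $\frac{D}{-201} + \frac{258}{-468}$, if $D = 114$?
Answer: $- \frac{5845}{5226} \approx -1.1184$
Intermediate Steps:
$\frac{D}{-201} + \frac{258}{-468} = \frac{114}{-201} + \frac{258}{-468} = 114 \left(- \frac{1}{201}\right) + 258 \left(- \frac{1}{468}\right) = - \frac{38}{67} - \frac{43}{78} = - \frac{5845}{5226}$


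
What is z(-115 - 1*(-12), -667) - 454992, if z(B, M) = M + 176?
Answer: -455483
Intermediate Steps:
z(B, M) = 176 + M
z(-115 - 1*(-12), -667) - 454992 = (176 - 667) - 454992 = -491 - 454992 = -455483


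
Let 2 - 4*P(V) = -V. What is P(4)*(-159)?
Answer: -477/2 ≈ -238.50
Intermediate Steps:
P(V) = ½ + V/4 (P(V) = ½ - (-1)*V/4 = ½ + V/4)
P(4)*(-159) = (½ + (¼)*4)*(-159) = (½ + 1)*(-159) = (3/2)*(-159) = -477/2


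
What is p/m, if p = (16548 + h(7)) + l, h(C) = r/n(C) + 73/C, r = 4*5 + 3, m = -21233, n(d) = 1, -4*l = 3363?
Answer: -440739/594524 ≈ -0.74133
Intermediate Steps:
l = -3363/4 (l = -¼*3363 = -3363/4 ≈ -840.75)
r = 23 (r = 20 + 3 = 23)
h(C) = 23 + 73/C (h(C) = 23/1 + 73/C = 23*1 + 73/C = 23 + 73/C)
p = 440739/28 (p = (16548 + (23 + 73/7)) - 3363/4 = (16548 + 234/7) - 3363/4 = 116070/7 - 3363/4 = 440739/28 ≈ 15741.)
p/m = (440739/28)/(-21233) = (440739/28)*(-1/21233) = -440739/594524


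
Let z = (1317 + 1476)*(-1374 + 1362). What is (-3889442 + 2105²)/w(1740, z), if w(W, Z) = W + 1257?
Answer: 541583/2997 ≈ 180.71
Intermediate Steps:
z = -33516 (z = 2793*(-12) = -33516)
w(W, Z) = 1257 + W
(-3889442 + 2105²)/w(1740, z) = (-3889442 + 2105²)/(1257 + 1740) = (-3889442 + 4431025)/2997 = 541583*(1/2997) = 541583/2997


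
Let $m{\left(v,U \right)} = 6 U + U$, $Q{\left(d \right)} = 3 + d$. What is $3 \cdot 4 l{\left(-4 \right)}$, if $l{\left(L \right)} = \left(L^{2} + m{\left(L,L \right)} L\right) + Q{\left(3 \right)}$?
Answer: $1608$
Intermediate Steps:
$m{\left(v,U \right)} = 7 U$
$l{\left(L \right)} = 6 + 8 L^{2}$ ($l{\left(L \right)} = \left(L^{2} + 7 L L\right) + \left(3 + 3\right) = \left(L^{2} + 7 L^{2}\right) + 6 = 8 L^{2} + 6 = 6 + 8 L^{2}$)
$3 \cdot 4 l{\left(-4 \right)} = 3 \cdot 4 \left(6 + 8 \left(-4\right)^{2}\right) = 12 \left(6 + 8 \cdot 16\right) = 12 \left(6 + 128\right) = 12 \cdot 134 = 1608$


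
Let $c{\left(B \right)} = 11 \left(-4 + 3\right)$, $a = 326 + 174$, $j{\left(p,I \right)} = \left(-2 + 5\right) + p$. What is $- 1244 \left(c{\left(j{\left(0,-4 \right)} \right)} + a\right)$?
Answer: $-608316$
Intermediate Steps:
$j{\left(p,I \right)} = 3 + p$
$a = 500$
$c{\left(B \right)} = -11$ ($c{\left(B \right)} = 11 \left(-1\right) = -11$)
$- 1244 \left(c{\left(j{\left(0,-4 \right)} \right)} + a\right) = - 1244 \left(-11 + 500\right) = \left(-1244\right) 489 = -608316$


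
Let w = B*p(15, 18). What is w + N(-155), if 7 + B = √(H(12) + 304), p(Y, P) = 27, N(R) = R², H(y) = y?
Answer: 23836 + 54*√79 ≈ 24316.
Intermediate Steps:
B = -7 + 2*√79 (B = -7 + √(12 + 304) = -7 + √316 = -7 + 2*√79 ≈ 10.776)
w = -189 + 54*√79 (w = (-7 + 2*√79)*27 = -189 + 54*√79 ≈ 290.96)
w + N(-155) = (-189 + 54*√79) + (-155)² = (-189 + 54*√79) + 24025 = 23836 + 54*√79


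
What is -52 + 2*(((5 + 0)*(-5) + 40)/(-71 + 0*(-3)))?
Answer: -3722/71 ≈ -52.423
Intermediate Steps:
-52 + 2*(((5 + 0)*(-5) + 40)/(-71 + 0*(-3))) = -52 + 2*((5*(-5) + 40)/(-71 + 0)) = -52 + 2*((-25 + 40)/(-71)) = -52 + 2*(15*(-1/71)) = -52 + 2*(-15/71) = -52 - 30/71 = -3722/71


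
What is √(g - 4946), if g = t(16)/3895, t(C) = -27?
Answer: I*√75035994815/3895 ≈ 70.328*I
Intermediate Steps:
g = -27/3895 ≈ -0.0069320
√(g - 4946) = √(-27/3895 - 4946) = √(-19264697/3895) = I*√75035994815/3895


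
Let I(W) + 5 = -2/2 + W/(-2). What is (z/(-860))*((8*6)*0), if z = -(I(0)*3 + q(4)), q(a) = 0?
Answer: 0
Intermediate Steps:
I(W) = -6 - W/2 (I(W) = -5 + (-2/2 + W/(-2)) = -5 + (-2*½ + W*(-½)) = -5 + (-1 - W/2) = -6 - W/2)
z = 18 (z = -((-6 - ½*0)*3 + 0) = -((-6 + 0)*3 + 0) = -(-6*3 + 0) = -(-18 + 0) = -1*(-18) = 18)
(z/(-860))*((8*6)*0) = (18/(-860))*((8*6)*0) = (18*(-1/860))*(48*0) = -9/430*0 = 0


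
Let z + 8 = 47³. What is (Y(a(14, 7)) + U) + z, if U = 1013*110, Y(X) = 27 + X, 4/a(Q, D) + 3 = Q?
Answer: 2367996/11 ≈ 2.1527e+5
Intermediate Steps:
a(Q, D) = 4/(-3 + Q)
z = 103815 (z = -8 + 47³ = -8 + 103823 = 103815)
U = 111430
(Y(a(14, 7)) + U) + z = ((27 + 4/(-3 + 14)) + 111430) + 103815 = ((27 + 4/11) + 111430) + 103815 = (301/11 + 111430) + 103815 = 1226031/11 + 103815 = 2367996/11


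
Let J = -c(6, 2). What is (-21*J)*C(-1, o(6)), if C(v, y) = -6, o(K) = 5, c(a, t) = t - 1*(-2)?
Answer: -504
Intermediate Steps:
c(a, t) = 2 + t (c(a, t) = t + 2 = 2 + t)
J = -4 (J = -(2 + 2) = -1*4 = -4)
(-21*J)*C(-1, o(6)) = -21*(-4)*(-6) = 84*(-6) = -504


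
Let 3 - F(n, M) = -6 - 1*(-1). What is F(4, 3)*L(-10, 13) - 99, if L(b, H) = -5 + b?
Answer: -219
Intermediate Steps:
F(n, M) = 8 (F(n, M) = 3 - (-6 - 1*(-1)) = 3 - (-6 + 1) = 3 - 1*(-5) = 3 + 5 = 8)
F(4, 3)*L(-10, 13) - 99 = 8*(-5 - 10) - 99 = 8*(-15) - 99 = -120 - 99 = -219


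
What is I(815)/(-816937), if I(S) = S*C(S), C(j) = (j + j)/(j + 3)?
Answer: -664225/334127233 ≈ -0.0019879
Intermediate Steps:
C(j) = 2*j/(3 + j) (C(j) = (2*j)/(3 + j) = 2*j/(3 + j))
I(S) = 2*S**2/(3 + S) (I(S) = S*(2*S/(3 + S)) = 2*S**2/(3 + S))
I(815)/(-816937) = (2*815**2/(3 + 815))/(-816937) = (2*664225/818)*(-1/816937) = (2*664225*(1/818))*(-1/816937) = (664225/409)*(-1/816937) = -664225/334127233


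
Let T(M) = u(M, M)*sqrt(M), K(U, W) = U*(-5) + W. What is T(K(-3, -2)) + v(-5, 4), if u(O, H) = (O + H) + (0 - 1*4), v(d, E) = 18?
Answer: 18 + 22*sqrt(13) ≈ 97.322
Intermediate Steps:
u(O, H) = -4 + H + O (u(O, H) = (H + O) + (0 - 4) = (H + O) - 4 = -4 + H + O)
K(U, W) = W - 5*U (K(U, W) = -5*U + W = W - 5*U)
T(M) = sqrt(M)*(-4 + 2*M) (T(M) = (-4 + M + M)*sqrt(M) = (-4 + 2*M)*sqrt(M) = sqrt(M)*(-4 + 2*M))
T(K(-3, -2)) + v(-5, 4) = 2*sqrt(-2 - 5*(-3))*(-2 + (-2 - 5*(-3))) + 18 = 2*sqrt(-2 + 15)*(-2 + (-2 + 15)) + 18 = 2*sqrt(13)*(-2 + 13) + 18 = 2*sqrt(13)*11 + 18 = 22*sqrt(13) + 18 = 18 + 22*sqrt(13)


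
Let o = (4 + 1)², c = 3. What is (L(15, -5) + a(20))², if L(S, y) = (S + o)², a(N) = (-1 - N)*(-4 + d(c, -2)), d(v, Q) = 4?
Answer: 2560000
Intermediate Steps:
o = 25 (o = 5² = 25)
a(N) = 0 (a(N) = (-1 - N)*(-4 + 4) = (-1 - N)*0 = 0)
L(S, y) = (25 + S)² (L(S, y) = (S + 25)² = (25 + S)²)
(L(15, -5) + a(20))² = ((25 + 15)² + 0)² = (40² + 0)² = (1600 + 0)² = 1600² = 2560000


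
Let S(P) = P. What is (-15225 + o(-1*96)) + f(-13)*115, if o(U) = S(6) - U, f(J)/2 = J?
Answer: -18113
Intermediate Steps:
f(J) = 2*J
o(U) = 6 - U
(-15225 + o(-1*96)) + f(-13)*115 = (-15225 + (6 - (-1)*96)) + (2*(-13))*115 = (-15225 + (6 - 1*(-96))) - 26*115 = (-15225 + (6 + 96)) - 2990 = (-15225 + 102) - 2990 = -15123 - 2990 = -18113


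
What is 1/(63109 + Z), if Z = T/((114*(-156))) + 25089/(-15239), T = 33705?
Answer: 30112264/1900248222857 ≈ 1.5846e-5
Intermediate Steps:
Z = -106645919/30112264 (Z = 33705/((114*(-156))) + 25089/(-15239) = 33705/(-17784) + 25089*(-1/15239) = 33705*(-1/17784) - 25089/15239 = -3745/1976 - 25089/15239 = -106645919/30112264 ≈ -3.5416)
1/(63109 + Z) = 1/(63109 - 106645919/30112264) = 1/(1900248222857/30112264) = 30112264/1900248222857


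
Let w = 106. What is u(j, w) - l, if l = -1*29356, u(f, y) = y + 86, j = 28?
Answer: 29548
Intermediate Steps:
u(f, y) = 86 + y
l = -29356
u(j, w) - l = (86 + 106) - 1*(-29356) = 192 + 29356 = 29548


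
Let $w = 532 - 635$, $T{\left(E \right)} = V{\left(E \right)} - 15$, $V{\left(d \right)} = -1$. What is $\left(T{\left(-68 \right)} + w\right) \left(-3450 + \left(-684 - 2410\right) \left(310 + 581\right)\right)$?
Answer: $328464276$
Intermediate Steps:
$T{\left(E \right)} = -16$ ($T{\left(E \right)} = -1 - 15 = -16$)
$w = -103$
$\left(T{\left(-68 \right)} + w\right) \left(-3450 + \left(-684 - 2410\right) \left(310 + 581\right)\right) = \left(-16 - 103\right) \left(-3450 + \left(-684 - 2410\right) \left(310 + 581\right)\right) = - 119 \left(-3450 - 2756754\right) = \left(-119\right) \left(-2760204\right) = 328464276$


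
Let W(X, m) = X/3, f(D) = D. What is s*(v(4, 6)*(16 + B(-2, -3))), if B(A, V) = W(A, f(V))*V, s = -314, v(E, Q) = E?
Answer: -22608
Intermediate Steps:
W(X, m) = X/3 (W(X, m) = X*(⅓) = X/3)
B(A, V) = A*V/3 (B(A, V) = (A/3)*V = A*V/3)
s*(v(4, 6)*(16 + B(-2, -3))) = -1256*(16 + (⅓)*(-2)*(-3)) = -1256*(16 + 2) = -1256*18 = -314*72 = -22608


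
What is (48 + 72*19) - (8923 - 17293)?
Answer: 9786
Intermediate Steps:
(48 + 72*19) - (8923 - 17293) = (48 + 1368) - 1*(-8370) = 1416 + 8370 = 9786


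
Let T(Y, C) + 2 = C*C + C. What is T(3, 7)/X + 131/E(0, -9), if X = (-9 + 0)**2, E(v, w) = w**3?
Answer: 355/729 ≈ 0.48697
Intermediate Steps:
X = 81 (X = (-9)**2 = 81)
T(Y, C) = -2 + C + C**2 (T(Y, C) = -2 + (C*C + C) = -2 + (C**2 + C) = -2 + (C + C**2) = -2 + C + C**2)
T(3, 7)/X + 131/E(0, -9) = (-2 + 7 + 7**2)/81 + 131/((-9)**3) = (-2 + 7 + 49)*(1/81) + 131/(-729) = 54*(1/81) + 131*(-1/729) = 2/3 - 131/729 = 355/729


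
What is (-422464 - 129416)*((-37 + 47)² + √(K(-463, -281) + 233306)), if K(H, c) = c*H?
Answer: -55188000 - 551880*√363409 ≈ -3.8788e+8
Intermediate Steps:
K(H, c) = H*c
(-422464 - 129416)*((-37 + 47)² + √(K(-463, -281) + 233306)) = (-422464 - 129416)*((-37 + 47)² + √(-463*(-281) + 233306)) = -551880*(10² + √(130103 + 233306)) = -551880*(100 + √363409) = -55188000 - 551880*√363409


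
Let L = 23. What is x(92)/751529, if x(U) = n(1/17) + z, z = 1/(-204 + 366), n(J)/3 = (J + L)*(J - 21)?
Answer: -67821983/35185084722 ≈ -0.0019276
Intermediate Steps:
n(J) = 3*(-21 + J)*(23 + J) (n(J) = 3*((J + 23)*(J - 21)) = 3*((23 + J)*(-21 + J)) = 3*((-21 + J)*(23 + J)) = 3*(-21 + J)*(23 + J))
z = 1/162 ≈ 0.0061728
x(U) = -67821983/46818 (x(U) = (-1449 + 3*(1/17)² + 6/17) + 1/162 = (-1449 + 3*(1/17)² + 6*(1/17)) + 1/162 = (-1449 + 3*(1/289) + 6/17) + 1/162 = (-1449 + 3/289 + 6/17) + 1/162 = -418656/289 + 1/162 = -67821983/46818)
x(92)/751529 = -67821983/46818/751529 = -67821983/46818*1/751529 = -67821983/35185084722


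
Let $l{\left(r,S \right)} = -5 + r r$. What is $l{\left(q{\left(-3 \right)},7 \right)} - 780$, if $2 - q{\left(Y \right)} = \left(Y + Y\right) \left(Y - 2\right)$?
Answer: $-1$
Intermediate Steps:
$q{\left(Y \right)} = 2 - 2 Y \left(-2 + Y\right)$ ($q{\left(Y \right)} = 2 - \left(Y + Y\right) \left(Y - 2\right) = 2 - 2 Y \left(-2 + Y\right)$)
$l{\left(r,S \right)} = -5 + r^{2}$
$l{\left(q{\left(-3 \right)},7 \right)} - 780 = \left(-5 + \left(2 - 2 \left(-3\right)^{2} + 4 \left(-3\right)\right)^{2}\right) - 780 = \left(-5 + \left(2 - 18 - 12\right)^{2}\right) - 780 = \left(-5 + \left(-28\right)^{2}\right) - 780 = \left(-5 + 784\right) - 780 = 779 - 780 = -1$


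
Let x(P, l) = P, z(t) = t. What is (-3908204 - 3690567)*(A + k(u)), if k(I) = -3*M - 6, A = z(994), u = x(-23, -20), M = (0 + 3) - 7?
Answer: -7598771000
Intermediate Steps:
M = -4 (M = 3 - 7 = -4)
u = -23
A = 994
k(I) = 6 (k(I) = -3*(-4) - 6 = 12 - 6 = 6)
(-3908204 - 3690567)*(A + k(u)) = (-3908204 - 3690567)*(994 + 6) = -7598771*1000 = -7598771000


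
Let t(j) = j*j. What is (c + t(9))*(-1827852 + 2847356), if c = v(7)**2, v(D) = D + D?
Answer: 282402608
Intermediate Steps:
t(j) = j**2
v(D) = 2*D
c = 196 (c = (2*7)**2 = 14**2 = 196)
(c + t(9))*(-1827852 + 2847356) = (196 + 9**2)*(-1827852 + 2847356) = (196 + 81)*1019504 = 277*1019504 = 282402608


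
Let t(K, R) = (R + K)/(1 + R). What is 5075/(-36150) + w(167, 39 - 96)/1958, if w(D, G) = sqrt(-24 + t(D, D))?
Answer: -203/1446 + 43*I*sqrt(21)/82236 ≈ -0.14039 + 0.0023962*I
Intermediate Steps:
t(K, R) = (K + R)/(1 + R)
w(D, G) = sqrt(-24 + 2*D/(1 + D)) (w(D, G) = sqrt(-24 + (D + D)/(1 + D)) = sqrt(-24 + (2*D)/(1 + D)) = sqrt(-24 + 2*D/(1 + D)))
5075/(-36150) + w(167, 39 - 96)/1958 = 5075/(-36150) + (sqrt(2)*sqrt((-12 - 11*167)/(1 + 167)))/1958 = 5075*(-1/36150) + (sqrt(2)*sqrt((-12 - 1837)/168))*(1/1958) = -203/1446 + (sqrt(2)*sqrt((1/168)*(-1849)))*(1/1958) = -203/1446 + (sqrt(2)*sqrt(-1849/168))*(1/1958) = -203/1446 + (sqrt(2)*(43*I*sqrt(42)/84))*(1/1958) = -203/1446 + (43*I*sqrt(21)/42)*(1/1958) = -203/1446 + 43*I*sqrt(21)/82236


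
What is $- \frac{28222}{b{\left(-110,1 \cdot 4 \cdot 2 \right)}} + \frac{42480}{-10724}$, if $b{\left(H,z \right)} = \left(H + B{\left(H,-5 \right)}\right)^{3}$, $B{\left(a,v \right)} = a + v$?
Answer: $- \frac{120892774318}{30538265625} \approx -3.9587$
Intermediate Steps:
$b{\left(H,z \right)} = \left(-5 + 2 H\right)^{3}$ ($b{\left(H,z \right)} = \left(H + \left(H - 5\right)\right)^{3} = \left(H + \left(-5 + H\right)\right)^{3} = \left(-5 + 2 H\right)^{3}$)
$- \frac{28222}{b{\left(-110,1 \cdot 4 \cdot 2 \right)}} + \frac{42480}{-10724} = - \frac{28222}{\left(-5 + 2 \left(-110\right)\right)^{3}} + \frac{42480}{-10724} = - \frac{28222}{\left(-5 - 220\right)^{3}} + 42480 \left(- \frac{1}{10724}\right) = - \frac{28222}{\left(-225\right)^{3}} - \frac{10620}{2681} = - \frac{28222}{-11390625} - \frac{10620}{2681} = \left(-28222\right) \left(- \frac{1}{11390625}\right) - \frac{10620}{2681} = \frac{28222}{11390625} - \frac{10620}{2681} = - \frac{120892774318}{30538265625}$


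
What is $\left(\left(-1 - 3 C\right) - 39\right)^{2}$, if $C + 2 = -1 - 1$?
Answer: $784$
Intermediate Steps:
$C = -4$ ($C = -2 - 2 = -4$)
$\left(\left(-1 - 3 C\right) - 39\right)^{2} = \left(\left(-1 - -12\right) - 39\right)^{2} = \left(\left(-1 + 12\right) - 39\right)^{2} = \left(11 - 39\right)^{2} = \left(-28\right)^{2} = 784$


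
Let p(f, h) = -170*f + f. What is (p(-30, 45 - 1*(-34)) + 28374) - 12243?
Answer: 21201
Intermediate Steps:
p(f, h) = -169*f
(p(-30, 45 - 1*(-34)) + 28374) - 12243 = (-169*(-30) + 28374) - 12243 = (5070 + 28374) - 12243 = 33444 - 12243 = 21201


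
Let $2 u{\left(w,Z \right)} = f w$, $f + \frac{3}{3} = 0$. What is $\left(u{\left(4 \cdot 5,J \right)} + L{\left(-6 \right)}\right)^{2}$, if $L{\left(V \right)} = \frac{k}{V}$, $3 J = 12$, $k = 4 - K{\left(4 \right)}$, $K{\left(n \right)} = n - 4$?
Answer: $\frac{1024}{9} \approx 113.78$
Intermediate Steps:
$K{\left(n \right)} = -4 + n$
$f = -1$ ($f = -1 + 0 = -1$)
$k = 4$ ($k = 4 - \left(-4 + 4\right) = 4 - 0 = 4 + 0 = 4$)
$J = 4$ ($J = \frac{1}{3} \cdot 12 = 4$)
$u{\left(w,Z \right)} = - \frac{w}{2}$ ($u{\left(w,Z \right)} = \frac{\left(-1\right) w}{2} = - \frac{w}{2}$)
$L{\left(V \right)} = \frac{4}{V}$
$\left(u{\left(4 \cdot 5,J \right)} + L{\left(-6 \right)}\right)^{2} = \left(- \frac{4 \cdot 5}{2} + \frac{4}{-6}\right)^{2} = \left(\left(- \frac{1}{2}\right) 20 + 4 \left(- \frac{1}{6}\right)\right)^{2} = \left(-10 - \frac{2}{3}\right)^{2} = \left(- \frac{32}{3}\right)^{2} = \frac{1024}{9}$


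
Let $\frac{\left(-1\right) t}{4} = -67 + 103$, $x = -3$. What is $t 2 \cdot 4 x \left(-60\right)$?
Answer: $-207360$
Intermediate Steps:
$t = -144$ ($t = - 4 \left(-67 + 103\right) = \left(-4\right) 36 = -144$)
$t 2 \cdot 4 x \left(-60\right) = - 144 \cdot 2 \cdot 4 \left(-3\right) \left(-60\right) = - 144 \cdot 8 \left(-3\right) \left(-60\right) = \left(-144\right) \left(-24\right) \left(-60\right) = 3456 \left(-60\right) = -207360$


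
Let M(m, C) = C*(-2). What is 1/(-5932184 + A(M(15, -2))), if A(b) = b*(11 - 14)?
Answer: -1/5932196 ≈ -1.6857e-7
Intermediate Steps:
M(m, C) = -2*C
A(b) = -3*b (A(b) = b*(-3) = -3*b)
1/(-5932184 + A(M(15, -2))) = 1/(-5932184 - (-6)*(-2)) = 1/(-5932184 - 3*4) = 1/(-5932184 - 12) = 1/(-5932196) = -1/5932196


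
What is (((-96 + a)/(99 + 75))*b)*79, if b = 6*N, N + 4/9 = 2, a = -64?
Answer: -176960/261 ≈ -678.01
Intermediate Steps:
N = 14/9 (N = -4/9 + 2 = 14/9 ≈ 1.5556)
b = 28/3 (b = 6*(14/9) = 28/3 ≈ 9.3333)
(((-96 + a)/(99 + 75))*b)*79 = (((-96 - 64)/(99 + 75))*(28/3))*79 = (-160/174*(28/3))*79 = (-160*1/174*(28/3))*79 = -80/87*28/3*79 = -2240/261*79 = -176960/261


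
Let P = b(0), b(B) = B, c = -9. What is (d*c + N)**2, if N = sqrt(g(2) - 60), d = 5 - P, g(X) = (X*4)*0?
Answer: 1965 - 180*I*sqrt(15) ≈ 1965.0 - 697.14*I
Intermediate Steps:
P = 0
g(X) = 0 (g(X) = (4*X)*0 = 0)
d = 5 (d = 5 - 1*0 = 5 + 0 = 5)
N = 2*I*sqrt(15) (N = sqrt(0 - 60) = sqrt(-60) = 2*I*sqrt(15) ≈ 7.746*I)
(d*c + N)**2 = (5*(-9) + 2*I*sqrt(15))**2 = (-45 + 2*I*sqrt(15))**2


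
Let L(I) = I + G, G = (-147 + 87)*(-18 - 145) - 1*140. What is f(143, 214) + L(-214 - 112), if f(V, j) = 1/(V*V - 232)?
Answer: 188301139/20217 ≈ 9314.0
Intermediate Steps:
G = 9640 (G = -60*(-163) - 140 = 9780 - 140 = 9640)
f(V, j) = 1/(-232 + V²) (f(V, j) = 1/(V² - 232) = 1/(-232 + V²))
L(I) = 9640 + I (L(I) = I + 9640 = 9640 + I)
f(143, 214) + L(-214 - 112) = 1/(-232 + 143²) + (9640 + (-214 - 112)) = 1/(-232 + 20449) + (9640 - 326) = 1/20217 + 9314 = 188301139/20217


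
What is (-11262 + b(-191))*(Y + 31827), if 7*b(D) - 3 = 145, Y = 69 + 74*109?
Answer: -3144449932/7 ≈ -4.4921e+8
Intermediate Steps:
Y = 8135 (Y = 69 + 8066 = 8135)
b(D) = 148/7 (b(D) = 3/7 + (⅐)*145 = 3/7 + 145/7 = 148/7)
(-11262 + b(-191))*(Y + 31827) = (-11262 + 148/7)*(8135 + 31827) = -78686/7*39962 = -3144449932/7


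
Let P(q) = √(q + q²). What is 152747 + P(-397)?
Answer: 152747 + 6*√4367 ≈ 1.5314e+5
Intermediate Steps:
152747 + P(-397) = 152747 + √(-397*(1 - 397)) = 152747 + √(-397*(-396)) = 152747 + √157212 = 152747 + 6*√4367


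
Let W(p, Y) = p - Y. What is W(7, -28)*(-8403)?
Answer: -294105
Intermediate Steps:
W(7, -28)*(-8403) = (7 - 1*(-28))*(-8403) = (7 + 28)*(-8403) = 35*(-8403) = -294105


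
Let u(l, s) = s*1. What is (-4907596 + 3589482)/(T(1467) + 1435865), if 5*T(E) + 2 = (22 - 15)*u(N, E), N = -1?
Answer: -3295285/3594796 ≈ -0.91668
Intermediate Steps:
u(l, s) = s
T(E) = -⅖ + 7*E/5 (T(E) = -⅖ + ((22 - 15)*E)/5 = -⅖ + (7*E)/5 = -⅖ + 7*E/5)
(-4907596 + 3589482)/(T(1467) + 1435865) = (-4907596 + 3589482)/((-⅖ + (7/5)*1467) + 1435865) = -1318114/((-⅖ + 10269/5) + 1435865) = -1318114/(10267/5 + 1435865) = -1318114/7189592/5 = -1318114*5/7189592 = -3295285/3594796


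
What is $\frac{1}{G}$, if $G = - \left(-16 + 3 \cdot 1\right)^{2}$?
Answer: $- \frac{1}{169} \approx -0.0059172$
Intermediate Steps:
$G = -169$ ($G = - \left(-16 + 3\right)^{2} = - \left(-13\right)^{2} = \left(-1\right) 169 = -169$)
$\frac{1}{G} = \frac{1}{-169} = - \frac{1}{169}$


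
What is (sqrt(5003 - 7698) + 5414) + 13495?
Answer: 18909 + 7*I*sqrt(55) ≈ 18909.0 + 51.913*I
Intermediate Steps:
(sqrt(5003 - 7698) + 5414) + 13495 = (sqrt(-2695) + 5414) + 13495 = (7*I*sqrt(55) + 5414) + 13495 = (5414 + 7*I*sqrt(55)) + 13495 = 18909 + 7*I*sqrt(55)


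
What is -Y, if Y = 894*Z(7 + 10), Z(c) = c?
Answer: -15198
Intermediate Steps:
Y = 15198 (Y = 894*(7 + 10) = 894*17 = 15198)
-Y = -1*15198 = -15198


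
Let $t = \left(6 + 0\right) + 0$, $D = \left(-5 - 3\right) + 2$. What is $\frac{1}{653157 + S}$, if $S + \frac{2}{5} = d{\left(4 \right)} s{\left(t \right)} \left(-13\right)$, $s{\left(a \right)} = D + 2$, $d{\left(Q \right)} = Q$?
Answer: $\frac{5}{3266823} \approx 1.5305 \cdot 10^{-6}$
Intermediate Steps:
$D = -6$ ($D = -8 + 2 = -6$)
$t = 6$ ($t = 6 + 0 = 6$)
$s{\left(a \right)} = -4$ ($s{\left(a \right)} = -6 + 2 = -4$)
$S = \frac{1038}{5}$ ($S = - \frac{2}{5} + 4 \left(-4\right) \left(-13\right) = - \frac{2}{5} - -208 = - \frac{2}{5} + 208 = \frac{1038}{5} \approx 207.6$)
$\frac{1}{653157 + S} = \frac{1}{653157 + \frac{1038}{5}} = \frac{1}{\frac{3266823}{5}} = \frac{5}{3266823}$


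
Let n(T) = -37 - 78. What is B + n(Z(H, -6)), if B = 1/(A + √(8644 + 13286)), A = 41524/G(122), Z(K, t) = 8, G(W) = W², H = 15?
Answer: -34906164344136/303531527969 + 13845841*√21930/303531527969 ≈ -114.99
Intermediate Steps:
A = 10381/3721 (A = 41524/(122²) = 41524/14884 = 41524*(1/14884) = 10381/3721 ≈ 2.7898)
n(T) = -115
B = 1/(10381/3721 + √21930) (B = 1/(10381/3721 + √(8644 + 13286)) = 1/(10381/3721 + √21930) ≈ 0.0066279)
B + n(Z(H, -6)) = (-38627701/303531527969 + 13845841*√21930/303531527969) - 115 = -34906164344136/303531527969 + 13845841*√21930/303531527969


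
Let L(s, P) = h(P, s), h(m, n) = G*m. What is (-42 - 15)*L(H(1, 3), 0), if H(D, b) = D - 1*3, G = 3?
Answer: 0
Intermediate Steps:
h(m, n) = 3*m
H(D, b) = -3 + D (H(D, b) = D - 3 = -3 + D)
L(s, P) = 3*P
(-42 - 15)*L(H(1, 3), 0) = (-42 - 15)*(3*0) = -57*0 = 0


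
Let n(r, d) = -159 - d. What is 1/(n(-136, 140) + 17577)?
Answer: 1/17278 ≈ 5.7877e-5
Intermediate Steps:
1/(n(-136, 140) + 17577) = 1/((-159 - 1*140) + 17577) = 1/((-159 - 140) + 17577) = 1/(-299 + 17577) = 1/17278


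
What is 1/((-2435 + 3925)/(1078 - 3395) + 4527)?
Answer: 2317/10487569 ≈ 0.00022093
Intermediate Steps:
1/((-2435 + 3925)/(1078 - 3395) + 4527) = 1/(1490/(-2317) + 4527) = 1/(1490*(-1/2317) + 4527) = 1/(-1490/2317 + 4527) = 1/(10487569/2317) = 2317/10487569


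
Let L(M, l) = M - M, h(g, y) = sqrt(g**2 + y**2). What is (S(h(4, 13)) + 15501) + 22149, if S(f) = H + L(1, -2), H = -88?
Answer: 37562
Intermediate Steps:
L(M, l) = 0
S(f) = -88 (S(f) = -88 + 0 = -88)
(S(h(4, 13)) + 15501) + 22149 = (-88 + 15501) + 22149 = 15413 + 22149 = 37562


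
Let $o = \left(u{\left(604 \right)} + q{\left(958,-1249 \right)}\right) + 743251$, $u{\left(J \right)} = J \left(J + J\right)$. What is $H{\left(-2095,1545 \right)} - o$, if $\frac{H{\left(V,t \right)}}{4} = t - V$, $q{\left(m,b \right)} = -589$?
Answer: $-1457734$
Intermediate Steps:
$H{\left(V,t \right)} = - 4 V + 4 t$ ($H{\left(V,t \right)} = 4 \left(t - V\right) = - 4 V + 4 t$)
$u{\left(J \right)} = 2 J^{2}$ ($u{\left(J \right)} = J 2 J = 2 J^{2}$)
$o = 1472294$ ($o = \left(2 \cdot 604^{2} - 589\right) + 743251 = \left(2 \cdot 364816 - 589\right) + 743251 = \left(729632 - 589\right) + 743251 = 729043 + 743251 = 1472294$)
$H{\left(-2095,1545 \right)} - o = \left(\left(-4\right) \left(-2095\right) + 4 \cdot 1545\right) - 1472294 = \left(8380 + 6180\right) - 1472294 = 14560 - 1472294 = -1457734$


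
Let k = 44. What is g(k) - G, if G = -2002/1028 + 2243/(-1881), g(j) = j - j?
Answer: 3035783/966834 ≈ 3.1399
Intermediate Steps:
g(j) = 0
G = -3035783/966834 (G = -2002*1/1028 + 2243*(-1/1881) = -1001/514 - 2243/1881 = -3035783/966834 ≈ -3.1399)
g(k) - G = 0 - 1*(-3035783/966834) = 0 + 3035783/966834 = 3035783/966834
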